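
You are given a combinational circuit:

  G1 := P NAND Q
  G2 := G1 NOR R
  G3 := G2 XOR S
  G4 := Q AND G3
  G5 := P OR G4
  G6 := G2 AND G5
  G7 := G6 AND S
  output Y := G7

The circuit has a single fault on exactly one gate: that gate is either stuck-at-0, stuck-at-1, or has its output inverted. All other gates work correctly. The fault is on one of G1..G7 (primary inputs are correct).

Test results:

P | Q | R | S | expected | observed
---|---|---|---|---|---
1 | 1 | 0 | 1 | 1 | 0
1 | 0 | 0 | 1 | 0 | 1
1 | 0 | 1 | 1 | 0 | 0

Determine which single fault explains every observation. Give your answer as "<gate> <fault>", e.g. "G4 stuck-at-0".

Fault-free values for test 1 (P=1, Q=1, R=0, S=1): G1=0, G2=1, G3=0, G4=0, G5=1, G6=1, G7=1, giving Y=1. Observed 0.
Test 1: faults giving observed 0 are {G1 stuck-at-1, G1 inverted output, G2 stuck-at-0, G2 inverted output, G5 stuck-at-0, G5 inverted output, G6 stuck-at-0, G6 inverted output, G7 stuck-at-0, G7 inverted output}.
Test 2 (P=1, Q=0, R=0, S=1): fault-free G1=1, G2=0, G3=1, G4=0, G5=1, G6=0, G7=0 → 0; observed 1. Eliminates G1 stuck-at-1, G2 stuck-at-0, G5 stuck-at-0, G5 inverted output, G6 stuck-at-0, G7 stuck-at-0.
Test 3 (P=1, Q=0, R=1, S=1): fault-free G1=1, G2=0, G3=1, G4=0, G5=1, G6=0, G7=0 → 0; observed 0. Eliminates G2 inverted output, G6 inverted output, G7 inverted output.
Only G1 inverted output is consistent with every test.

G1 inverted output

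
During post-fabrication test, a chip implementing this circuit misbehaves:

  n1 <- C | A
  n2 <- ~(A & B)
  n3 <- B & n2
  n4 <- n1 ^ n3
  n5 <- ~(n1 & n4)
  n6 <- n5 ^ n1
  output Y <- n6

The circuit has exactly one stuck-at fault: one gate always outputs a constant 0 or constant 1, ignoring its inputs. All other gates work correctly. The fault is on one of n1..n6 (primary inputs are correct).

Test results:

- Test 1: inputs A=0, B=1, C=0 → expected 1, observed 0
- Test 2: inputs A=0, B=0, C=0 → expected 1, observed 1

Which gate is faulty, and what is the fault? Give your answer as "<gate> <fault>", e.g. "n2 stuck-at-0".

n1 stuck-at-1

Fault-free values for test 1 (A=0, B=1, C=0): n1=0, n2=1, n3=1, n4=1, n5=1, n6=1, giving Y=1. Observed 0.
Test 1: faults giving observed 0 are {n1 stuck-at-1, n5 stuck-at-0, n6 stuck-at-0}.
Test 2 (A=0, B=0, C=0): fault-free n1=0, n2=1, n3=0, n4=0, n5=1, n6=1 → 1; observed 1. Eliminates n5 stuck-at-0, n6 stuck-at-0.
Only n1 stuck-at-1 is consistent with every test.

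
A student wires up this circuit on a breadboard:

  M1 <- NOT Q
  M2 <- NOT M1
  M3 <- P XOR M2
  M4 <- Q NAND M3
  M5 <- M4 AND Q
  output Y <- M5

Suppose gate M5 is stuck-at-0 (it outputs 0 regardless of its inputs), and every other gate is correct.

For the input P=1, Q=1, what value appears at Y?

0

Propagate with M5 forced: M1=0, M2=1, M3=0, M4=1, M5=0 [stuck-at-0].
So Y = 0. (Without the fault it would be 1.)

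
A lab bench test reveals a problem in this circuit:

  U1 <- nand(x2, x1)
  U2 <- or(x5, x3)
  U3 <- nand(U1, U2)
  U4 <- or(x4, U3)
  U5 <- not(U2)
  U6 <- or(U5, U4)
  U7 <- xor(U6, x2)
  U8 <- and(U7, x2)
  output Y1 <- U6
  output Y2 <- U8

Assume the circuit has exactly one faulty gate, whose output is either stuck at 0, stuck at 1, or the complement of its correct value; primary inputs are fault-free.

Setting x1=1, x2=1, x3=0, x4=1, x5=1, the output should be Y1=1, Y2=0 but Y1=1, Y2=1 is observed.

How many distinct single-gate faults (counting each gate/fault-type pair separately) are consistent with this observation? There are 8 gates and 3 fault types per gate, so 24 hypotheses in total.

4

Fault-free: U1=0, U2=1, U3=1, U4=1, U5=0, U6=1, U7=0, U8=0 → Y1=1, Y2=0. Observed Y1=1, Y2=1.
  U1: none of the 3 fault types match ✗
  U2: none of the 3 fault types match ✗
  U3: none of the 3 fault types match ✗
  U4: none of the 3 fault types match ✗
  U5: none of the 3 fault types match ✗
  U6: none of the 3 fault types match ✗
  U7: stuck-at-1, inverted output ✓; others ✗
  U8: stuck-at-1, inverted output ✓; others ✗
Consistent faults: {U7 stuck-at-1, U7 inverted output, U8 stuck-at-1, U8 inverted output} — 4 in all.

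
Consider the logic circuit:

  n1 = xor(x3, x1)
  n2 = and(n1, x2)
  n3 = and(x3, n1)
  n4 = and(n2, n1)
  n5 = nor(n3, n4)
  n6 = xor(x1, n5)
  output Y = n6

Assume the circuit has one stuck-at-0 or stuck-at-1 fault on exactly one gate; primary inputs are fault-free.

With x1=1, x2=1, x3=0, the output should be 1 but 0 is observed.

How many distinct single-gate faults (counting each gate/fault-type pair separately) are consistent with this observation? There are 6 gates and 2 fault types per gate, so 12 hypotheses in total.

Fault-free: n1=1, n2=1, n3=0, n4=1, n5=0, n6=1 → 1. Observed 0.
  n1 stuck-at-0: output 0 ✓
  n1 stuck-at-1: output 1 ✗
  n2 stuck-at-0: output 0 ✓
  n2 stuck-at-1: output 1 ✗
  n3 stuck-at-0: output 1 ✗
  n3 stuck-at-1: output 1 ✗
  n4 stuck-at-0: output 0 ✓
  n4 stuck-at-1: output 1 ✗
  n5 stuck-at-0: output 1 ✗
  n5 stuck-at-1: output 0 ✓
  n6 stuck-at-0: output 0 ✓
  n6 stuck-at-1: output 1 ✗
Consistent faults: {n1 stuck-at-0, n2 stuck-at-0, n4 stuck-at-0, n5 stuck-at-1, n6 stuck-at-0} — 5 in all.

5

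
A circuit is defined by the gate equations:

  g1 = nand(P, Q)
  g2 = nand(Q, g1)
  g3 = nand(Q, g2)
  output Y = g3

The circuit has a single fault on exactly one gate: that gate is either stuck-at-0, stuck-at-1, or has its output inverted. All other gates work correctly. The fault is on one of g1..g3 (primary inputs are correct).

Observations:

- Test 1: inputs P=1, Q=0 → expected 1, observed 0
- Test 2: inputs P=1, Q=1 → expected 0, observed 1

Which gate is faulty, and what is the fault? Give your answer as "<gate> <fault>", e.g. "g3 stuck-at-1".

g3 inverted output

Fault-free values for test 1 (P=1, Q=0): g1=1, g2=1, g3=1, giving Y=1. Observed 0.
Test 1: faults giving observed 0 are {g3 stuck-at-0, g3 inverted output}.
Test 2 (P=1, Q=1): fault-free g1=0, g2=1, g3=0 → 0; observed 1. Eliminates g3 stuck-at-0.
Only g3 inverted output is consistent with every test.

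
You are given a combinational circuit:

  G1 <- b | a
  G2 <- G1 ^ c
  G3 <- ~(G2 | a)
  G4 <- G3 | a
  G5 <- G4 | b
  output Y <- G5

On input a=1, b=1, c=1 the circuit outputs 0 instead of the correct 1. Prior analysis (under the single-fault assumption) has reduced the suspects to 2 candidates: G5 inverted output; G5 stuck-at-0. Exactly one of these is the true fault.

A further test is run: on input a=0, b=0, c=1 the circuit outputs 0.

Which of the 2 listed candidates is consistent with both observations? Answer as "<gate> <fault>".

Evaluate each candidate on input a=0, b=0, c=1:
  G5 inverted output: G1=0, G2=1, G3=0, G4=0, G5=1 [inverted output] → 1 — eliminated
  G5 stuck-at-0: G1=0, G2=1, G3=0, G4=0, G5=0 [stuck-at-0] → 0 — matches
Only G5 stuck-at-0 reproduces the observed 0.

G5 stuck-at-0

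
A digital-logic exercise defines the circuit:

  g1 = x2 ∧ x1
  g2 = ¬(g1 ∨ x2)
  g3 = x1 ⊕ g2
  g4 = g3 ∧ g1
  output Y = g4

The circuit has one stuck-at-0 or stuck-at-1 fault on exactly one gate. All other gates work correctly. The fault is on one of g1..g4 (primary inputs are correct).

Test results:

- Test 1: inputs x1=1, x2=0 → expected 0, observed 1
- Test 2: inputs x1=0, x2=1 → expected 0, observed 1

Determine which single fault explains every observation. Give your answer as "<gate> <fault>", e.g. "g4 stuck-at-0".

Fault-free values for test 1 (x1=1, x2=0): g1=0, g2=1, g3=0, g4=0, giving Y=0. Observed 1.
Test 1: faults giving observed 1 are {g1 stuck-at-1, g4 stuck-at-1}.
Test 2 (x1=0, x2=1): fault-free g1=0, g2=0, g3=0, g4=0 → 0; observed 1. Eliminates g1 stuck-at-1.
Only g4 stuck-at-1 is consistent with every test.

g4 stuck-at-1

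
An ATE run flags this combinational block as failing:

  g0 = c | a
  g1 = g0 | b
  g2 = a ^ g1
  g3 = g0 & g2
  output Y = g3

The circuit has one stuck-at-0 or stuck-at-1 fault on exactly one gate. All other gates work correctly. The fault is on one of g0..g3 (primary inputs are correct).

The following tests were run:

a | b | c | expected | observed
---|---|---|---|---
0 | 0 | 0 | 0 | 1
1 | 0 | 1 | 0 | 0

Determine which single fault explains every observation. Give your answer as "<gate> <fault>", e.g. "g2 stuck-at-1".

Fault-free values for test 1 (a=0, b=0, c=0): g0=0, g1=0, g2=0, g3=0, giving Y=0. Observed 1.
Test 1: faults giving observed 1 are {g0 stuck-at-1, g3 stuck-at-1}.
Test 2 (a=1, b=0, c=1): fault-free g0=1, g1=1, g2=0, g3=0 → 0; observed 0. Eliminates g3 stuck-at-1.
Only g0 stuck-at-1 is consistent with every test.

g0 stuck-at-1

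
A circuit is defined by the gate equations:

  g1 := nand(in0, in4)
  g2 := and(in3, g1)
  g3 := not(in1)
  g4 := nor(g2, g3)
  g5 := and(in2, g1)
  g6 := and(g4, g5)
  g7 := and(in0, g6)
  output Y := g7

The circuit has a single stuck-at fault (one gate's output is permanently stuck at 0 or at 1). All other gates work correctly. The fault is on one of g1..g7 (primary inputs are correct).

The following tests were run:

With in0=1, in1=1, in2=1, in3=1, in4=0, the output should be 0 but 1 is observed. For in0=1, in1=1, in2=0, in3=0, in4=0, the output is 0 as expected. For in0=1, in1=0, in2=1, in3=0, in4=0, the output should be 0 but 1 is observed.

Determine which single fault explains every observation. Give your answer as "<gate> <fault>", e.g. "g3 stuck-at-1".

Fault-free values for test 1 (in0=1, in1=1, in2=1, in3=1, in4=0): g1=1, g2=1, g3=0, g4=0, g5=1, g6=0, g7=0, giving Y=0. Observed 1.
Test 1: faults giving observed 1 are {g2 stuck-at-0, g4 stuck-at-1, g6 stuck-at-1, g7 stuck-at-1}.
Test 2 (in0=1, in1=1, in2=0, in3=0, in4=0): fault-free g1=1, g2=0, g3=0, g4=1, g5=0, g6=0, g7=0 → 0; observed 0. Eliminates g6 stuck-at-1, g7 stuck-at-1.
Test 3 (in0=1, in1=0, in2=1, in3=0, in4=0): fault-free g1=1, g2=0, g3=1, g4=0, g5=1, g6=0, g7=0 → 0; observed 1. Eliminates g2 stuck-at-0.
Only g4 stuck-at-1 is consistent with every test.

g4 stuck-at-1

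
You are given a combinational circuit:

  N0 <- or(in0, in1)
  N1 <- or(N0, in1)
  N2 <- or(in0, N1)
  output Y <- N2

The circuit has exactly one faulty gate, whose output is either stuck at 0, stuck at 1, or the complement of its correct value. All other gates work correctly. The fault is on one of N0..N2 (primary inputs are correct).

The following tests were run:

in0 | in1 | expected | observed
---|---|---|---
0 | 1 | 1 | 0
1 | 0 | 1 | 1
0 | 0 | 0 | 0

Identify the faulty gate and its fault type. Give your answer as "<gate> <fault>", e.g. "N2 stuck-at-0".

Fault-free values for test 1 (in0=0, in1=1): N0=1, N1=1, N2=1, giving Y=1. Observed 0.
Test 1: faults giving observed 0 are {N1 stuck-at-0, N1 inverted output, N2 stuck-at-0, N2 inverted output}.
Test 2 (in0=1, in1=0): fault-free N0=1, N1=1, N2=1 → 1; observed 1. Eliminates N2 stuck-at-0, N2 inverted output.
Test 3 (in0=0, in1=0): fault-free N0=0, N1=0, N2=0 → 0; observed 0. Eliminates N1 inverted output.
Only N1 stuck-at-0 is consistent with every test.

N1 stuck-at-0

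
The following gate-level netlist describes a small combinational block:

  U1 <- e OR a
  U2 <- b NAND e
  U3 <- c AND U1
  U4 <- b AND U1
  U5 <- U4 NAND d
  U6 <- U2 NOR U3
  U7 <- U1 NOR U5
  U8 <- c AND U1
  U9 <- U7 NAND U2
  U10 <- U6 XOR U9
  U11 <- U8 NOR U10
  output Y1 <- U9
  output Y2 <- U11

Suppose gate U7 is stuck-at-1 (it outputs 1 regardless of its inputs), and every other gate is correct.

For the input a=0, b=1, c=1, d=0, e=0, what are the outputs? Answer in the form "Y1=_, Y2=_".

Y1=0, Y2=1

Propagate with U7 forced: U1=0, U2=1, U3=0, U4=0, U5=1, U6=0, U7=1 [stuck-at-1], U8=0, U9=0, U10=0, U11=1.
So the outputs are Y1=0, Y2=1. (Without the fault they would be Y1=1, Y2=0.)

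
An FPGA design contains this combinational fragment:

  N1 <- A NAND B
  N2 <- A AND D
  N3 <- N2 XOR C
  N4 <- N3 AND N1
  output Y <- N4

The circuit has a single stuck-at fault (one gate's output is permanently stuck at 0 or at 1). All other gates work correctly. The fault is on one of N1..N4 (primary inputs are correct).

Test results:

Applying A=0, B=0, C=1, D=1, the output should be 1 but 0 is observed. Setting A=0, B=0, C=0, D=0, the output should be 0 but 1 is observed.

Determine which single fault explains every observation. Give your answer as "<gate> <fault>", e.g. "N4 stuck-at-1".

N2 stuck-at-1

Fault-free values for test 1 (A=0, B=0, C=1, D=1): N1=1, N2=0, N3=1, N4=1, giving Y=1. Observed 0.
Test 1: faults giving observed 0 are {N1 stuck-at-0, N2 stuck-at-1, N3 stuck-at-0, N4 stuck-at-0}.
Test 2 (A=0, B=0, C=0, D=0): fault-free N1=1, N2=0, N3=0, N4=0 → 0; observed 1. Eliminates N1 stuck-at-0, N3 stuck-at-0, N4 stuck-at-0.
Only N2 stuck-at-1 is consistent with every test.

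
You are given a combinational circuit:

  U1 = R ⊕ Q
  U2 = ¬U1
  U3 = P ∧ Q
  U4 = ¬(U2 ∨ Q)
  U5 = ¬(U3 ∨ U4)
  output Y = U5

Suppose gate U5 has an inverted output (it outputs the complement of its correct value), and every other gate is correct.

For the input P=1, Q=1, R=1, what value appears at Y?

Propagate with U5 forced: U1=0, U2=1, U3=1, U4=0, U5=1 [inverted output].
So Y = 1. (Without the fault it would be 0.)

1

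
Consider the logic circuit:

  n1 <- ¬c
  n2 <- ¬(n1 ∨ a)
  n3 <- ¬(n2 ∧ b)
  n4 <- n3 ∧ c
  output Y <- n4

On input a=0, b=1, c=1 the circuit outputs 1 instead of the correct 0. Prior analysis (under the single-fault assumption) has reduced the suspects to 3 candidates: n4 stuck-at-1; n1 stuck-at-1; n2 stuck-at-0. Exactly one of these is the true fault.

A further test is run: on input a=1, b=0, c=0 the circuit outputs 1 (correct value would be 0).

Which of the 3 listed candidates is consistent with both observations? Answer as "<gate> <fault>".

Evaluate each candidate on input a=1, b=0, c=0:
  n4 stuck-at-1: n1=1, n2=0, n3=1, n4=1 [stuck-at-1] → 1 — matches
  n1 stuck-at-1: n1=1 [stuck-at-1], n2=0, n3=1, n4=0 → 0 — eliminated
  n2 stuck-at-0: n1=1, n2=0 [stuck-at-0], n3=1, n4=0 → 0 — eliminated
Only n4 stuck-at-1 reproduces the observed 1.

n4 stuck-at-1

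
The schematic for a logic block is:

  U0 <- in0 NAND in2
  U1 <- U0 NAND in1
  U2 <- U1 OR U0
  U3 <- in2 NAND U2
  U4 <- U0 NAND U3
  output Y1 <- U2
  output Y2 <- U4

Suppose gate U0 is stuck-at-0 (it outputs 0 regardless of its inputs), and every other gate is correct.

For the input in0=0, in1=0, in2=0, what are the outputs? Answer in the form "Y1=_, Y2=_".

Y1=1, Y2=1

Propagate with U0 forced: U0=0 [stuck-at-0], U1=1, U2=1, U3=1, U4=1.
So the outputs are Y1=1, Y2=1. (Without the fault they would be Y1=1, Y2=0.)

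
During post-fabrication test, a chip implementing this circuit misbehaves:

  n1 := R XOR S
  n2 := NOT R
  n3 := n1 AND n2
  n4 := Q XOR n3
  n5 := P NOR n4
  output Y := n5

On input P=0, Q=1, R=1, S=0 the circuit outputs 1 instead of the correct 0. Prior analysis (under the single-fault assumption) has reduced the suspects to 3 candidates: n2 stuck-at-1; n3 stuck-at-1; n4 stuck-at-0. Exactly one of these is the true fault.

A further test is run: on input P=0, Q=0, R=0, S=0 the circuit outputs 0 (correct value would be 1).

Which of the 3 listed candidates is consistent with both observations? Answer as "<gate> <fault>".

n3 stuck-at-1

Evaluate each candidate on input P=0, Q=0, R=0, S=0:
  n2 stuck-at-1: n1=0, n2=1 [stuck-at-1], n3=0, n4=0, n5=1 → 1 — eliminated
  n3 stuck-at-1: n1=0, n2=1, n3=1 [stuck-at-1], n4=1, n5=0 → 0 — matches
  n4 stuck-at-0: n1=0, n2=1, n3=0, n4=0 [stuck-at-0], n5=1 → 1 — eliminated
Only n3 stuck-at-1 reproduces the observed 0.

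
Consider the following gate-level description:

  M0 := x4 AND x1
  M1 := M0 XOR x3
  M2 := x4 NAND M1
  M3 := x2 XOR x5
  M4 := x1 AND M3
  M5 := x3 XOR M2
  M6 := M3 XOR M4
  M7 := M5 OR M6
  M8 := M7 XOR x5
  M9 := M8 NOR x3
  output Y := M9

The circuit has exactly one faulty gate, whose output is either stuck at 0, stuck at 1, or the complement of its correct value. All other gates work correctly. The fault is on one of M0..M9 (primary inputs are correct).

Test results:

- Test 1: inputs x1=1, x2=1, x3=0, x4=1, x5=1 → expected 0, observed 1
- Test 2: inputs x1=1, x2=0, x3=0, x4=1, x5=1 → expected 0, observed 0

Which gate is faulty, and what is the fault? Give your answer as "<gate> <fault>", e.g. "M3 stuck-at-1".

M4 stuck-at-1

Fault-free values for test 1 (x1=1, x2=1, x3=0, x4=1, x5=1): M0=1, M1=1, M2=0, M3=0, M4=0, M5=0, M6=0, M7=0, M8=1, M9=0, giving Y=0. Observed 1.
Test 1: faults giving observed 1 are {M0 stuck-at-0, M0 inverted output, M1 stuck-at-0, M1 inverted output, M2 stuck-at-1, M2 inverted output, M4 stuck-at-1, M4 inverted output, M5 stuck-at-1, M5 inverted output, M6 stuck-at-1, M6 inverted output, M7 stuck-at-1, M7 inverted output, M8 stuck-at-0, M8 inverted output, M9 stuck-at-1, M9 inverted output}.
Test 2 (x1=1, x2=0, x3=0, x4=1, x5=1): fault-free M0=1, M1=1, M2=0, M3=1, M4=1, M5=0, M6=0, M7=0, M8=1, M9=0 → 0; observed 0. Eliminates M0 stuck-at-0, M0 inverted output, M1 stuck-at-0, M1 inverted output, M2 stuck-at-1, M2 inverted output, M4 inverted output, M5 stuck-at-1, M5 inverted output, M6 stuck-at-1, M6 inverted output, M7 stuck-at-1, M7 inverted output, M8 stuck-at-0, M8 inverted output, M9 stuck-at-1, M9 inverted output.
Only M4 stuck-at-1 is consistent with every test.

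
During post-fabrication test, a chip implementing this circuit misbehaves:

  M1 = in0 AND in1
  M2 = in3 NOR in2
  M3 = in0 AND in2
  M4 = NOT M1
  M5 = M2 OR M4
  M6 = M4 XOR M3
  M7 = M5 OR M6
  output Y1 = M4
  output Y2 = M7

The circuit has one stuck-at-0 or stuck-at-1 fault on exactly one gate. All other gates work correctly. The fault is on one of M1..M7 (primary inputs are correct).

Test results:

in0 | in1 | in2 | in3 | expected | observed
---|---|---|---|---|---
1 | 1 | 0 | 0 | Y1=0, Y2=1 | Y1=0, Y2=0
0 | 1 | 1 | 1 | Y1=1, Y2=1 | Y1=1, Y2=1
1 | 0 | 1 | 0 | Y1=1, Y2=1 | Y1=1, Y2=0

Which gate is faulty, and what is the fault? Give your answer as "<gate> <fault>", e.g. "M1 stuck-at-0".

Fault-free values for test 1 (in0=1, in1=1, in2=0, in3=0): M1=1, M2=1, M3=0, M4=0, M5=1, M6=0, M7=1, giving Y1=0, Y2=1. Observed Y1=0, Y2=0.
Test 1: faults giving observed Y1=0, Y2=0 are {M2 stuck-at-0, M5 stuck-at-0, M7 stuck-at-0}.
Test 2 (in0=0, in1=1, in2=1, in3=1): fault-free M1=0, M2=0, M3=0, M4=1, M5=1, M6=1, M7=1 → Y1=1, Y2=1; observed Y1=1, Y2=1. Eliminates M7 stuck-at-0.
Test 3 (in0=1, in1=0, in2=1, in3=0): fault-free M1=0, M2=0, M3=1, M4=1, M5=1, M6=0, M7=1 → Y1=1, Y2=1; observed Y1=1, Y2=0. Eliminates M2 stuck-at-0.
Only M5 stuck-at-0 is consistent with every test.

M5 stuck-at-0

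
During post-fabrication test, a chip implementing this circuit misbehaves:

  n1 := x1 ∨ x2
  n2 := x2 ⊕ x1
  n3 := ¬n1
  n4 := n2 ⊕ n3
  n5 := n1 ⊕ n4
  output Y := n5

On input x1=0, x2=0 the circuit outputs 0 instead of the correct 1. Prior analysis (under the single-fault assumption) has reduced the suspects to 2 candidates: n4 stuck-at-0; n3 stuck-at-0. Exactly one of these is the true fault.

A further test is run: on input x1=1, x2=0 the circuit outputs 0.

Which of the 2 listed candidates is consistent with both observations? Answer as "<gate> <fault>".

Evaluate each candidate on input x1=1, x2=0:
  n4 stuck-at-0: n1=1, n2=1, n3=0, n4=0 [stuck-at-0], n5=1 → 1 — eliminated
  n3 stuck-at-0: n1=1, n2=1, n3=0 [stuck-at-0], n4=1, n5=0 → 0 — matches
Only n3 stuck-at-0 reproduces the observed 0.

n3 stuck-at-0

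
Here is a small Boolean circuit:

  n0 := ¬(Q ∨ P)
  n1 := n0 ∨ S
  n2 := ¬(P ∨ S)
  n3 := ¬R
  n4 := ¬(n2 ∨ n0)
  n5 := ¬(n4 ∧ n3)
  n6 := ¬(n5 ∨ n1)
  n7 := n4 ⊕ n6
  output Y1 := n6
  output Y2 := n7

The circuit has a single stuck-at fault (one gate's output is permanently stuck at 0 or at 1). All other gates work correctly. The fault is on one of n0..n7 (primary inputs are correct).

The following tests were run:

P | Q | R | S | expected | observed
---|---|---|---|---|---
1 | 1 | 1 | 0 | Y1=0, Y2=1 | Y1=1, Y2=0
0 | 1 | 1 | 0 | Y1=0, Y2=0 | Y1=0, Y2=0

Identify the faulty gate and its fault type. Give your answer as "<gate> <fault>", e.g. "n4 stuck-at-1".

n3 stuck-at-1

Fault-free values for test 1 (P=1, Q=1, R=1, S=0): n0=0, n1=0, n2=0, n3=0, n4=1, n5=1, n6=0, n7=1, giving Y1=0, Y2=1. Observed Y1=1, Y2=0.
Test 1: faults giving observed Y1=1, Y2=0 are {n3 stuck-at-1, n5 stuck-at-0, n6 stuck-at-1}.
Test 2 (P=0, Q=1, R=1, S=0): fault-free n0=0, n1=0, n2=1, n3=0, n4=0, n5=1, n6=0, n7=0 → Y1=0, Y2=0; observed Y1=0, Y2=0. Eliminates n5 stuck-at-0, n6 stuck-at-1.
Only n3 stuck-at-1 is consistent with every test.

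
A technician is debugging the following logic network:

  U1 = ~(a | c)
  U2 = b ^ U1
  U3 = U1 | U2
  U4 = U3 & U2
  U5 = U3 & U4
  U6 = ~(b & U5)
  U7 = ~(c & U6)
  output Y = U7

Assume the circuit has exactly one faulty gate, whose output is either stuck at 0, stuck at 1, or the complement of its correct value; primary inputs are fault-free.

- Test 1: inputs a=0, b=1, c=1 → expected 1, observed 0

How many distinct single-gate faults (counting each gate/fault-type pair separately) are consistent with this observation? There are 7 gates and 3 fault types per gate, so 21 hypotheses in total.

14

Fault-free: U1=0, U2=1, U3=1, U4=1, U5=1, U6=0, U7=1 → 1. Observed 0.
  U1: stuck-at-1, inverted output ✓; others ✗
  U2: stuck-at-0, inverted output ✓; others ✗
  U3: stuck-at-0, inverted output ✓; others ✗
  U4: stuck-at-0, inverted output ✓; others ✗
  U5: stuck-at-0, inverted output ✓; others ✗
  U6: stuck-at-1, inverted output ✓; others ✗
  U7: stuck-at-0, inverted output ✓; others ✗
Consistent faults: {U1 stuck-at-1, U1 inverted output, U2 stuck-at-0, U2 inverted output, U3 stuck-at-0, U3 inverted output, U4 stuck-at-0, U4 inverted output, U5 stuck-at-0, U5 inverted output, U6 stuck-at-1, U6 inverted output, U7 stuck-at-0, U7 inverted output} — 14 in all.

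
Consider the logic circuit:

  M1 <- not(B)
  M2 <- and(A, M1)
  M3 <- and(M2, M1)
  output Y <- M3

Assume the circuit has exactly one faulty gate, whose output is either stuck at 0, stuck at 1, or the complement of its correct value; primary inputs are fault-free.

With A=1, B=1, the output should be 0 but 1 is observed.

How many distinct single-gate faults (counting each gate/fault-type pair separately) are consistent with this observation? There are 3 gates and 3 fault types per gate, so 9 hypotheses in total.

Fault-free: M1=0, M2=0, M3=0 → 0. Observed 1.
  M1 stuck-at-0: output 0 ✗
  M1 stuck-at-1: output 1 ✓
  M1 inverted output: output 1 ✓
  M2 stuck-at-0: output 0 ✗
  M2 stuck-at-1: output 0 ✗
  M2 inverted output: output 0 ✗
  M3 stuck-at-0: output 0 ✗
  M3 stuck-at-1: output 1 ✓
  M3 inverted output: output 1 ✓
Consistent faults: {M1 stuck-at-1, M1 inverted output, M3 stuck-at-1, M3 inverted output} — 4 in all.

4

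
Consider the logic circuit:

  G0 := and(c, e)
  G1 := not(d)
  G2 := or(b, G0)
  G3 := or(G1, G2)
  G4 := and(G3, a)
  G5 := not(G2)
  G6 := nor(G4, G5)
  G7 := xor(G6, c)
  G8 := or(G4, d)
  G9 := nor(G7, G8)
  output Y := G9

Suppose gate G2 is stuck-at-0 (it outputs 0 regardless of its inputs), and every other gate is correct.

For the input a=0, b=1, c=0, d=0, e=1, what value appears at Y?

1

Propagate with G2 forced: G0=0, G1=1, G2=0 [stuck-at-0], G3=1, G4=0, G5=1, G6=0, G7=0, G8=0, G9=1.
So Y = 1. (Without the fault it would be 0.)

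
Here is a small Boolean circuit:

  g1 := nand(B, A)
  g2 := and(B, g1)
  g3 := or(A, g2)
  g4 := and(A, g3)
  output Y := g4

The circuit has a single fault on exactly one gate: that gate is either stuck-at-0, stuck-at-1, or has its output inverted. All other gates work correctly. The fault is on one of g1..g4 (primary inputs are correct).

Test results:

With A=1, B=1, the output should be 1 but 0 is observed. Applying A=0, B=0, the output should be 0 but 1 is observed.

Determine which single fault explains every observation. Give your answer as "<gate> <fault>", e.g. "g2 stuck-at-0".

g4 inverted output

Fault-free values for test 1 (A=1, B=1): g1=0, g2=0, g3=1, g4=1, giving Y=1. Observed 0.
Test 1: faults giving observed 0 are {g3 stuck-at-0, g3 inverted output, g4 stuck-at-0, g4 inverted output}.
Test 2 (A=0, B=0): fault-free g1=1, g2=0, g3=0, g4=0 → 0; observed 1. Eliminates g3 stuck-at-0, g3 inverted output, g4 stuck-at-0.
Only g4 inverted output is consistent with every test.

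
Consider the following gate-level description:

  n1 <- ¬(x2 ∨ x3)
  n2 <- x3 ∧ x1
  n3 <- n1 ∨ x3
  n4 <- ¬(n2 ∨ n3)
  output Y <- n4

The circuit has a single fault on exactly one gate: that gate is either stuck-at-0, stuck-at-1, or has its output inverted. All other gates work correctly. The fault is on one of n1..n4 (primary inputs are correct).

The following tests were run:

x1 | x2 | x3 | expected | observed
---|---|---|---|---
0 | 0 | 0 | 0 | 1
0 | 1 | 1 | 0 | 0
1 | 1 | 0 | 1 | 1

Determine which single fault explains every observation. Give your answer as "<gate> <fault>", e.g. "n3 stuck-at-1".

n1 stuck-at-0

Fault-free values for test 1 (x1=0, x2=0, x3=0): n1=1, n2=0, n3=1, n4=0, giving Y=0. Observed 1.
Test 1: faults giving observed 1 are {n1 stuck-at-0, n1 inverted output, n3 stuck-at-0, n3 inverted output, n4 stuck-at-1, n4 inverted output}.
Test 2 (x1=0, x2=1, x3=1): fault-free n1=0, n2=0, n3=1, n4=0 → 0; observed 0. Eliminates n3 stuck-at-0, n3 inverted output, n4 stuck-at-1, n4 inverted output.
Test 3 (x1=1, x2=1, x3=0): fault-free n1=0, n2=0, n3=0, n4=1 → 1; observed 1. Eliminates n1 inverted output.
Only n1 stuck-at-0 is consistent with every test.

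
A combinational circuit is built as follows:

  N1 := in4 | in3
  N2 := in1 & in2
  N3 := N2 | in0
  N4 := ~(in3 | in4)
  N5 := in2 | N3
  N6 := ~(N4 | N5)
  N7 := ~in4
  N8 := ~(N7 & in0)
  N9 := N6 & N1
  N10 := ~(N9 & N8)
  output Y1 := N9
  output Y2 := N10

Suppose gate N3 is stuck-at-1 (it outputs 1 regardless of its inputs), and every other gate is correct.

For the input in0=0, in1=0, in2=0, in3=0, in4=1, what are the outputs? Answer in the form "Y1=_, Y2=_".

Y1=0, Y2=1

Propagate with N3 forced: N1=1, N2=0, N3=1 [stuck-at-1], N4=0, N5=1, N6=0, N7=0, N8=1, N9=0, N10=1.
So the outputs are Y1=0, Y2=1. (Without the fault they would be Y1=1, Y2=0.)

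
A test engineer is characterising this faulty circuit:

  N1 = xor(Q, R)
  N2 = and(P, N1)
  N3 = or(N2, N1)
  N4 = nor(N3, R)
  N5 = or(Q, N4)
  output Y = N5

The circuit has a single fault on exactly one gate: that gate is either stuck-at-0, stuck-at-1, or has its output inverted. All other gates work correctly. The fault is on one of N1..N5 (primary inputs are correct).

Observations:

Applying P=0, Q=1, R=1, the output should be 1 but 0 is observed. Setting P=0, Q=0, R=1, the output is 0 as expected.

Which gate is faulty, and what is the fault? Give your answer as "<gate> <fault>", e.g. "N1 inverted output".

N5 stuck-at-0

Fault-free values for test 1 (P=0, Q=1, R=1): N1=0, N2=0, N3=0, N4=0, N5=1, giving Y=1. Observed 0.
Test 1: faults giving observed 0 are {N5 stuck-at-0, N5 inverted output}.
Test 2 (P=0, Q=0, R=1): fault-free N1=1, N2=0, N3=1, N4=0, N5=0 → 0; observed 0. Eliminates N5 inverted output.
Only N5 stuck-at-0 is consistent with every test.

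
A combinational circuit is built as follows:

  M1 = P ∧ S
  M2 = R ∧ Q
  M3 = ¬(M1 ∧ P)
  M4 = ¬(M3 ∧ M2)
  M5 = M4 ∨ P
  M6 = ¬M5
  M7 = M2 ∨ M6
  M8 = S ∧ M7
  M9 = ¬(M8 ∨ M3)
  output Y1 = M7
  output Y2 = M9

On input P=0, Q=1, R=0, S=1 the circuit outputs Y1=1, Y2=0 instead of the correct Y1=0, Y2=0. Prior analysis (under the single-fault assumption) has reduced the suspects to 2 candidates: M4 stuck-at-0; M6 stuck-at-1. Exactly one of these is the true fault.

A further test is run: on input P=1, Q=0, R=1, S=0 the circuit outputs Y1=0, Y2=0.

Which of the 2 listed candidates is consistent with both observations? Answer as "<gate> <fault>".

Evaluate each candidate on input P=1, Q=0, R=1, S=0:
  M4 stuck-at-0: M1=0, M2=0, M3=1, M4=0 [stuck-at-0], M5=1, M6=0, M7=0, M8=0, M9=0 → Y1=0, Y2=0 — matches
  M6 stuck-at-1: M1=0, M2=0, M3=1, M4=1, M5=1, M6=1 [stuck-at-1], M7=1, M8=0, M9=0 → Y1=1, Y2=0 — eliminated
Only M4 stuck-at-0 reproduces the observed Y1=0, Y2=0.

M4 stuck-at-0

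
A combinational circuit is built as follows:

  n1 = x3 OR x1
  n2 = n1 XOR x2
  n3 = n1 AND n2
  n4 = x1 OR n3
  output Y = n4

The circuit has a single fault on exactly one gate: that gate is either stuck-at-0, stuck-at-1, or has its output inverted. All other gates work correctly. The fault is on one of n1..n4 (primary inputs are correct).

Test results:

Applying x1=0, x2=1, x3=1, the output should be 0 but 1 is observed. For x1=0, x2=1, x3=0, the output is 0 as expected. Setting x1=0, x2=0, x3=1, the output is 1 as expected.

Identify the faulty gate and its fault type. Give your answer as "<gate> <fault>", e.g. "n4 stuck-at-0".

Fault-free values for test 1 (x1=0, x2=1, x3=1): n1=1, n2=0, n3=0, n4=0, giving Y=0. Observed 1.
Test 1: faults giving observed 1 are {n2 stuck-at-1, n2 inverted output, n3 stuck-at-1, n3 inverted output, n4 stuck-at-1, n4 inverted output}.
Test 2 (x1=0, x2=1, x3=0): fault-free n1=0, n2=1, n3=0, n4=0 → 0; observed 0. Eliminates n3 stuck-at-1, n3 inverted output, n4 stuck-at-1, n4 inverted output.
Test 3 (x1=0, x2=0, x3=1): fault-free n1=1, n2=1, n3=1, n4=1 → 1; observed 1. Eliminates n2 inverted output.
Only n2 stuck-at-1 is consistent with every test.

n2 stuck-at-1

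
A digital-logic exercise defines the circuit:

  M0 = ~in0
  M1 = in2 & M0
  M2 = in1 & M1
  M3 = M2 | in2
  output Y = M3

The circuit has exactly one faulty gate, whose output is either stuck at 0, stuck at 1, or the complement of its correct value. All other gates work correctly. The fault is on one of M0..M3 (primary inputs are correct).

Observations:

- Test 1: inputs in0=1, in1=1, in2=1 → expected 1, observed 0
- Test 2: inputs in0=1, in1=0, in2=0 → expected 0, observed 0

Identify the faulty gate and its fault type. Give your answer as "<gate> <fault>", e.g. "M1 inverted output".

Fault-free values for test 1 (in0=1, in1=1, in2=1): M0=0, M1=0, M2=0, M3=1, giving Y=1. Observed 0.
Test 1: faults giving observed 0 are {M3 stuck-at-0, M3 inverted output}.
Test 2 (in0=1, in1=0, in2=0): fault-free M0=0, M1=0, M2=0, M3=0 → 0; observed 0. Eliminates M3 inverted output.
Only M3 stuck-at-0 is consistent with every test.

M3 stuck-at-0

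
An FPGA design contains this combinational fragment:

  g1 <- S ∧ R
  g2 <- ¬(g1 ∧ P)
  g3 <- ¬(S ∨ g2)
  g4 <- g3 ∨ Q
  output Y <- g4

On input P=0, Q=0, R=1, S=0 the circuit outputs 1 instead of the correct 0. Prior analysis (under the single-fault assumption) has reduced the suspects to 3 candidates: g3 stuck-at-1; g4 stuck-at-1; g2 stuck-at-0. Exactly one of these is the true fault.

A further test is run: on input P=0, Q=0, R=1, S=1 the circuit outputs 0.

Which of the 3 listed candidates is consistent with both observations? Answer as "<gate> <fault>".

Evaluate each candidate on input P=0, Q=0, R=1, S=1:
  g3 stuck-at-1: g1=1, g2=1, g3=1 [stuck-at-1], g4=1 → 1 — eliminated
  g4 stuck-at-1: g1=1, g2=1, g3=0, g4=1 [stuck-at-1] → 1 — eliminated
  g2 stuck-at-0: g1=1, g2=0 [stuck-at-0], g3=0, g4=0 → 0 — matches
Only g2 stuck-at-0 reproduces the observed 0.

g2 stuck-at-0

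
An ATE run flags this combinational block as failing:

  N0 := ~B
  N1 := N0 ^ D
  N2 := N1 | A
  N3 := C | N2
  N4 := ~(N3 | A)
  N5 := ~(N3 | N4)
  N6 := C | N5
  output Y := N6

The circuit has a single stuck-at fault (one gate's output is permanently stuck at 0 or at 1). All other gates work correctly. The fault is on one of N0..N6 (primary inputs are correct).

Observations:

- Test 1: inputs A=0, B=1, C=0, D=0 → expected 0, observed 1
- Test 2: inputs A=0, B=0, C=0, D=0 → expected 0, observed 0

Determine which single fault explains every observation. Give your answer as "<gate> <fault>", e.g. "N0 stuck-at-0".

Fault-free values for test 1 (A=0, B=1, C=0, D=0): N0=0, N1=0, N2=0, N3=0, N4=1, N5=0, N6=0, giving Y=0. Observed 1.
Test 1: faults giving observed 1 are {N4 stuck-at-0, N5 stuck-at-1, N6 stuck-at-1}.
Test 2 (A=0, B=0, C=0, D=0): fault-free N0=1, N1=1, N2=1, N3=1, N4=0, N5=0, N6=0 → 0; observed 0. Eliminates N5 stuck-at-1, N6 stuck-at-1.
Only N4 stuck-at-0 is consistent with every test.

N4 stuck-at-0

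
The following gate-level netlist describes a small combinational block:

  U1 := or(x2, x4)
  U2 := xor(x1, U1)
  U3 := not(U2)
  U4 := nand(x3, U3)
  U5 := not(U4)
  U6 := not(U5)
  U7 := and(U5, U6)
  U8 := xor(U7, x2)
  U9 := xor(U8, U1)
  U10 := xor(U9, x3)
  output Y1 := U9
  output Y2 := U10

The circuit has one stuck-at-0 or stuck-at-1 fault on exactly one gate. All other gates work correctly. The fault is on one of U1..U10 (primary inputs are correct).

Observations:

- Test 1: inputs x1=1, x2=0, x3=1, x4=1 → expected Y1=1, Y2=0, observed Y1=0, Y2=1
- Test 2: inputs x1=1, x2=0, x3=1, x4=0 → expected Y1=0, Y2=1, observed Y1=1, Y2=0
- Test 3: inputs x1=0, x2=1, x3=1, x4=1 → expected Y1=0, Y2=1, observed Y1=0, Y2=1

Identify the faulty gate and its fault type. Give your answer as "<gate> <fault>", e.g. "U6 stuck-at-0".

Fault-free values for test 1 (x1=1, x2=0, x3=1, x4=1): U1=1, U2=0, U3=1, U4=0, U5=1, U6=0, U7=0, U8=0, U9=1, U10=0, giving Y1=1, Y2=0. Observed Y1=0, Y2=1.
Test 1: faults giving observed Y1=0, Y2=1 are {U1 stuck-at-0, U6 stuck-at-1, U7 stuck-at-1, U8 stuck-at-1, U9 stuck-at-0}.
Test 2 (x1=1, x2=0, x3=1, x4=0): fault-free U1=0, U2=1, U3=0, U4=1, U5=0, U6=1, U7=0, U8=0, U9=0, U10=1 → Y1=0, Y2=1; observed Y1=1, Y2=0. Eliminates U1 stuck-at-0, U6 stuck-at-1, U9 stuck-at-0.
Test 3 (x1=0, x2=1, x3=1, x4=1): fault-free U1=1, U2=1, U3=0, U4=1, U5=0, U6=1, U7=0, U8=1, U9=0, U10=1 → Y1=0, Y2=1; observed Y1=0, Y2=1. Eliminates U7 stuck-at-1.
Only U8 stuck-at-1 is consistent with every test.

U8 stuck-at-1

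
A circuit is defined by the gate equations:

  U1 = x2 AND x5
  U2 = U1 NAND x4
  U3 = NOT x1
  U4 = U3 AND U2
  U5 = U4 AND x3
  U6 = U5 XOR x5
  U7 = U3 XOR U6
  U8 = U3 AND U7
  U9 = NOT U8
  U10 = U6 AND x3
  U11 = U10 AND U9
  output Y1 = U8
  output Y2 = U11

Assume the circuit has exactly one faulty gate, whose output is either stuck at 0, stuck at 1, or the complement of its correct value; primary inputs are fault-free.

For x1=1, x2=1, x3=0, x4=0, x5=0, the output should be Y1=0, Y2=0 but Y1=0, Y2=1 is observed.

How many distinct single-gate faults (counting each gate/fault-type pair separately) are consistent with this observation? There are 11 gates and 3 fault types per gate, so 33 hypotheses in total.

Fault-free: U1=0, U2=1, U3=0, U4=0, U5=0, U6=0, U7=0, U8=0, U9=1, U10=0, U11=0 → Y1=0, Y2=0. Observed Y1=0, Y2=1.
  U1: none of the 3 fault types match ✗
  U2: none of the 3 fault types match ✗
  U3: none of the 3 fault types match ✗
  U4: none of the 3 fault types match ✗
  U5: none of the 3 fault types match ✗
  U6: none of the 3 fault types match ✗
  U7: none of the 3 fault types match ✗
  U8: none of the 3 fault types match ✗
  U9: none of the 3 fault types match ✗
  U10: stuck-at-1, inverted output ✓; others ✗
  U11: stuck-at-1, inverted output ✓; others ✗
Consistent faults: {U10 stuck-at-1, U10 inverted output, U11 stuck-at-1, U11 inverted output} — 4 in all.

4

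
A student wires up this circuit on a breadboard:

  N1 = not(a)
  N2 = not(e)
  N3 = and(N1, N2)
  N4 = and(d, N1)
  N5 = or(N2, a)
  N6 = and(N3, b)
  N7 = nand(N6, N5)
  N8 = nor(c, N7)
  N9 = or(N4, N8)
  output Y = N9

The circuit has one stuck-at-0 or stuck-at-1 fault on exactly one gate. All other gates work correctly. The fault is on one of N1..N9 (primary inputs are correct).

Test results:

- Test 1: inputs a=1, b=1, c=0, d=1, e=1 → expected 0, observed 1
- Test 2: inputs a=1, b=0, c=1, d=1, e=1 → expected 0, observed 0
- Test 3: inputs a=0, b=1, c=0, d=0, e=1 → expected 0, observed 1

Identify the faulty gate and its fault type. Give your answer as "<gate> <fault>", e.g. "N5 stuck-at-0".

Fault-free values for test 1 (a=1, b=1, c=0, d=1, e=1): N1=0, N2=0, N3=0, N4=0, N5=1, N6=0, N7=1, N8=0, N9=0, giving Y=0. Observed 1.
Test 1: faults giving observed 1 are {N1 stuck-at-1, N3 stuck-at-1, N4 stuck-at-1, N6 stuck-at-1, N7 stuck-at-0, N8 stuck-at-1, N9 stuck-at-1}.
Test 2 (a=1, b=0, c=1, d=1, e=1): fault-free N1=0, N2=0, N3=0, N4=0, N5=1, N6=0, N7=1, N8=0, N9=0 → 0; observed 0. Eliminates N1 stuck-at-1, N4 stuck-at-1, N8 stuck-at-1, N9 stuck-at-1.
Test 3 (a=0, b=1, c=0, d=0, e=1): fault-free N1=1, N2=0, N3=0, N4=0, N5=0, N6=0, N7=1, N8=0, N9=0 → 0; observed 1. Eliminates N3 stuck-at-1, N6 stuck-at-1.
Only N7 stuck-at-0 is consistent with every test.

N7 stuck-at-0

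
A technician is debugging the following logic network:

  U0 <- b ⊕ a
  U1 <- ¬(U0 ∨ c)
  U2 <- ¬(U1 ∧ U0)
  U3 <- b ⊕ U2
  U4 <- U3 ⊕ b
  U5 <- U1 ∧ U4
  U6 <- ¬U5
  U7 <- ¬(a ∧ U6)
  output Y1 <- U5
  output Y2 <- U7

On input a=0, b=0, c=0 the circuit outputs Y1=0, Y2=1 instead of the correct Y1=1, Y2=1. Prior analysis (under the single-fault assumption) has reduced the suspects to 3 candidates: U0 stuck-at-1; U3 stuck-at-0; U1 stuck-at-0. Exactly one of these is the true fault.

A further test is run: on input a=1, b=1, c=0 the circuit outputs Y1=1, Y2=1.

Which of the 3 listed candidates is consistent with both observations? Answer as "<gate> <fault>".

U3 stuck-at-0

Evaluate each candidate on input a=1, b=1, c=0:
  U0 stuck-at-1: U0=1 [stuck-at-1], U1=0, U2=1, U3=0, U4=1, U5=0, U6=1, U7=0 → Y1=0, Y2=0 — eliminated
  U3 stuck-at-0: U0=0, U1=1, U2=1, U3=0 [stuck-at-0], U4=1, U5=1, U6=0, U7=1 → Y1=1, Y2=1 — matches
  U1 stuck-at-0: U0=0, U1=0 [stuck-at-0], U2=1, U3=0, U4=1, U5=0, U6=1, U7=0 → Y1=0, Y2=0 — eliminated
Only U3 stuck-at-0 reproduces the observed Y1=1, Y2=1.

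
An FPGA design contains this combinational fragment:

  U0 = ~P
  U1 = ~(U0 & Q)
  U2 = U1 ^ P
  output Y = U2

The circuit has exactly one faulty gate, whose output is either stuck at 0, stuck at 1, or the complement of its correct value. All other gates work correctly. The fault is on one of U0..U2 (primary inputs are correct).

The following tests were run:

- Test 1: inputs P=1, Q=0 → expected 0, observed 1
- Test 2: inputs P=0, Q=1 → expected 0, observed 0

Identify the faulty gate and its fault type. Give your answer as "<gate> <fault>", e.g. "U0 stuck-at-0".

U1 stuck-at-0

Fault-free values for test 1 (P=1, Q=0): U0=0, U1=1, U2=0, giving Y=0. Observed 1.
Test 1: faults giving observed 1 are {U1 stuck-at-0, U1 inverted output, U2 stuck-at-1, U2 inverted output}.
Test 2 (P=0, Q=1): fault-free U0=1, U1=0, U2=0 → 0; observed 0. Eliminates U1 inverted output, U2 stuck-at-1, U2 inverted output.
Only U1 stuck-at-0 is consistent with every test.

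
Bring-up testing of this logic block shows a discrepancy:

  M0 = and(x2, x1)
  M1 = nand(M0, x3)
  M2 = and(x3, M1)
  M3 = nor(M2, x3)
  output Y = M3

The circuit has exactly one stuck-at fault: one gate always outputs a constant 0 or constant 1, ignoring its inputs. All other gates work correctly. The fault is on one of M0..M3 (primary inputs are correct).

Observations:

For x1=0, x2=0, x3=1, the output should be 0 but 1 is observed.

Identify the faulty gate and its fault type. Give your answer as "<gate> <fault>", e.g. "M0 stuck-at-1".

M3 stuck-at-1

Fault-free values for test 1 (x1=0, x2=0, x3=1): M0=0, M1=1, M2=1, M3=0, giving Y=0. Observed 1.
Test 1: faults giving observed 1 are {M3 stuck-at-1}.
Only M3 stuck-at-1 is consistent with every test.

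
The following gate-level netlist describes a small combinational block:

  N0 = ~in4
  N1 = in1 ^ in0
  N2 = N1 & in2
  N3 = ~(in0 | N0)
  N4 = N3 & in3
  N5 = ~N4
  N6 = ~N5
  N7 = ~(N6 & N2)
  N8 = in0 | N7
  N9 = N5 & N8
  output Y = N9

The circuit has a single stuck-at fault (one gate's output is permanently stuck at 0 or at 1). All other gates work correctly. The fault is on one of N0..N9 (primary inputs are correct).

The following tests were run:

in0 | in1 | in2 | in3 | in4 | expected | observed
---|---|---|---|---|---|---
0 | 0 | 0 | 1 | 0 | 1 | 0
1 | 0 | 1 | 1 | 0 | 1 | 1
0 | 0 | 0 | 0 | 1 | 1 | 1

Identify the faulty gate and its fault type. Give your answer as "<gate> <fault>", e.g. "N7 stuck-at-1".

N0 stuck-at-0

Fault-free values for test 1 (in0=0, in1=0, in2=0, in3=1, in4=0): N0=1, N1=0, N2=0, N3=0, N4=0, N5=1, N6=0, N7=1, N8=1, N9=1, giving Y=1. Observed 0.
Test 1: faults giving observed 0 are {N0 stuck-at-0, N3 stuck-at-1, N4 stuck-at-1, N5 stuck-at-0, N7 stuck-at-0, N8 stuck-at-0, N9 stuck-at-0}.
Test 2 (in0=1, in1=0, in2=1, in3=1, in4=0): fault-free N0=1, N1=1, N2=1, N3=0, N4=0, N5=1, N6=0, N7=1, N8=1, N9=1 → 1; observed 1. Eliminates N3 stuck-at-1, N4 stuck-at-1, N5 stuck-at-0, N8 stuck-at-0, N9 stuck-at-0.
Test 3 (in0=0, in1=0, in2=0, in3=0, in4=1): fault-free N0=0, N1=0, N2=0, N3=1, N4=0, N5=1, N6=0, N7=1, N8=1, N9=1 → 1; observed 1. Eliminates N7 stuck-at-0.
Only N0 stuck-at-0 is consistent with every test.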